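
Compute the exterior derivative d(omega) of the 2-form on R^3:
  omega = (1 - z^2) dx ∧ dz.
d(omega) = 0

For a 2-form omega = sum_{i<j} g_{ij} dx_i ∧ dx_j, the exterior derivative is
  d(omega) = sum_{i<j} d(g_{ij}) ∧ dx_i ∧ dx_j = sum_{i<j, k} (∂g_{ij}/∂x_k) dx_k ∧ dx_i ∧ dx_j.
Expand each term, using dx_k ∧ dx_i ∧ dx_j = sgn(permutation) dx_{(a)} ∧ dx_{(b)} ∧ dx_{(c)} with (a < b < c) sorted:

Collecting like 3-forms: d(omega) = 0.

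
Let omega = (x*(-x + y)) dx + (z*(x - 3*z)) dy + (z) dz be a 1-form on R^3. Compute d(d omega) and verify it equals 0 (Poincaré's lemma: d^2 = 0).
d(d omega) = 0

Step 1: d omega = sum_{i<j} (∂f_j/∂x_i - ∂f_i/∂x_j) dx_i ∧ dx_j:
  coeff of dx ∧ dy: -x + z
  coeff of dx ∧ dz: 0
  coeff of dy ∧ dz: -x + 6*z
Step 2: Apply d again to each 2-form coefficient. The only possible 3-form in R^3 is dx ∧ dy ∧ dz, with coefficient
  ∂(coeff of dy∧dz)/∂x - ∂(coeff of dx∧dz)/∂y + ∂(coeff of dx∧dy)/∂z
  = ∂/∂x (-x + 6*z) - ∂/∂y (0) + ∂/∂z (-x + z).
Each of these terms simplifies to sums of mixed partials that cancel in pairs. The result is 0 (by equality of mixed partials for smooth functions — Schwarz / Clairaut).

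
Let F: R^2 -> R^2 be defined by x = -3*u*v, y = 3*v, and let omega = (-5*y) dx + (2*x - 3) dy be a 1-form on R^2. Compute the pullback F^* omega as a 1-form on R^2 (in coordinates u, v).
F^* omega = (45*v^2) du + (27*u*v - 9) dv

Using F^*(f dg) = (f ∘ F) d(g ∘ F), substitute each coordinate x_i by F_i(u, v) in f_i, and replace dx_i by d F_i = (∂F_i/∂u) du + (∂F_i/∂v) dv.
  For the x component: f_1(F) = -15*v; d F_1 = (-3*v) du + (-3*u) dv
  For the y component: f_2(F) = -6*u*v - 3; d F_2 = (0) du + (3) dv
Combining and collecting du, dv coefficients:
  coeff of du: 45*v^2
  coeff of dv: 27*u*v - 9
F^* omega = (45*v^2) du + (27*u*v - 9) dv.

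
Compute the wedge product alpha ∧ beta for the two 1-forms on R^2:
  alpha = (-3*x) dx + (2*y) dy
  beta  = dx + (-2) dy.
alpha ∧ beta = (6*x - 2*y) dx ∧ dy

Distribute the wedge, using dx_i ∧ dx_j = -dx_j ∧ dx_i and dx_i ∧ dx_i = 0. For each pair (i, j) with i < j, the coefficient of dx_i ∧ dx_j in alpha ∧ beta is (alpha_i * beta_j - alpha_j * beta_i). Collecting: alpha ∧ beta = (6*x - 2*y) dx ∧ dy.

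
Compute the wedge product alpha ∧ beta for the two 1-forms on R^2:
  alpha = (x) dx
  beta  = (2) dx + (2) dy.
alpha ∧ beta = (2*x) dx ∧ dy

Distribute the wedge, using dx_i ∧ dx_j = -dx_j ∧ dx_i and dx_i ∧ dx_i = 0. For each pair (i, j) with i < j, the coefficient of dx_i ∧ dx_j in alpha ∧ beta is (alpha_i * beta_j - alpha_j * beta_i). Collecting: alpha ∧ beta = (2*x) dx ∧ dy.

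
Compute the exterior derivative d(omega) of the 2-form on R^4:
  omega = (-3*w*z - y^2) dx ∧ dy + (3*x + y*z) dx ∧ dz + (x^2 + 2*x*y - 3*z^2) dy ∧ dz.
d(omega) = (-3*w + 2*x + 2*y - z) dx ∧ dy ∧ dz + (-3*z) dx ∧ dy ∧ dw

For a 2-form omega = sum_{i<j} g_{ij} dx_i ∧ dx_j, the exterior derivative is
  d(omega) = sum_{i<j} d(g_{ij}) ∧ dx_i ∧ dx_j = sum_{i<j, k} (∂g_{ij}/∂x_k) dx_k ∧ dx_i ∧ dx_j.
Expand each term, using dx_k ∧ dx_i ∧ dx_j = sgn(permutation) dx_{(a)} ∧ dx_{(b)} ∧ dx_{(c)} with (a < b < c) sorted:
  d(-3*w*z - y^2) includes (∂/∂z)(-3*w*z - y^2) dz = (-3*w) dz, which multiplied by dx ∧ dy gives (-3*w) dx ∧ dy ∧ dz
  d(-3*w*z - y^2) includes (∂/∂w)(-3*w*z - y^2) dw = (-3*z) dw, which multiplied by dx ∧ dy gives (-3*z) dx ∧ dy ∧ dw
  d(3*x + y*z) includes (∂/∂y)(3*x + y*z) dy = (z) dy, which multiplied by dx ∧ dz gives (-z) dx ∧ dy ∧ dz
  d(x^2 + 2*x*y - 3*z^2) includes (∂/∂x)(x^2 + 2*x*y - 3*z^2) dx = (2*x + 2*y) dx, which multiplied by dy ∧ dz gives (2*x + 2*y) dx ∧ dy ∧ dz
Collecting like 3-forms: d(omega) = (-3*w + 2*x + 2*y - z) dx ∧ dy ∧ dz + (-3*z) dx ∧ dy ∧ dw.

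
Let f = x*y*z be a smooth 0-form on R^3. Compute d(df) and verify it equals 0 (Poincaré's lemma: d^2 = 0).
d(df) = 0

Step 1: df = sum_i (∂f/∂x_i) dx_i = (y*z) dx + (x*z) dy + (x*y) dz.
Step 2: Apply d again. Using the 1-form formula, the coefficient of dx ∧ dy in d(df) is ∂^2 f/∂x ∂y - ∂^2 f/∂y ∂x = (z) - (z) = 0 (equality of mixed partials for smooth f).
Similarly for dx ∧ dz and dy ∧ dz — all coefficients vanish. So d(df) = 0.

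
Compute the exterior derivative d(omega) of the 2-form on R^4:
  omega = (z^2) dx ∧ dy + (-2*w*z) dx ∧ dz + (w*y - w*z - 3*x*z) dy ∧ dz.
d(omega) = (-z) dx ∧ dy ∧ dz + (-2*z) dx ∧ dz ∧ dw + (y - z) dy ∧ dz ∧ dw

For a 2-form omega = sum_{i<j} g_{ij} dx_i ∧ dx_j, the exterior derivative is
  d(omega) = sum_{i<j} d(g_{ij}) ∧ dx_i ∧ dx_j = sum_{i<j, k} (∂g_{ij}/∂x_k) dx_k ∧ dx_i ∧ dx_j.
Expand each term, using dx_k ∧ dx_i ∧ dx_j = sgn(permutation) dx_{(a)} ∧ dx_{(b)} ∧ dx_{(c)} with (a < b < c) sorted:
  d(z^2) includes (∂/∂z)(z^2) dz = (2*z) dz, which multiplied by dx ∧ dy gives (2*z) dx ∧ dy ∧ dz
  d(-2*w*z) includes (∂/∂w)(-2*w*z) dw = (-2*z) dw, which multiplied by dx ∧ dz gives (-2*z) dx ∧ dz ∧ dw
  d(w*y - w*z - 3*x*z) includes (∂/∂x)(w*y - w*z - 3*x*z) dx = (-3*z) dx, which multiplied by dy ∧ dz gives (-3*z) dx ∧ dy ∧ dz
  d(w*y - w*z - 3*x*z) includes (∂/∂w)(w*y - w*z - 3*x*z) dw = (y - z) dw, which multiplied by dy ∧ dz gives (y - z) dy ∧ dz ∧ dw
Collecting like 3-forms: d(omega) = (-z) dx ∧ dy ∧ dz + (-2*z) dx ∧ dz ∧ dw + (y - z) dy ∧ dz ∧ dw.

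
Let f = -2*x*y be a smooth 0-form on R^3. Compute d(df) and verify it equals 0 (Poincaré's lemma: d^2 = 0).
d(df) = 0

Step 1: df = sum_i (∂f/∂x_i) dx_i = (-2*y) dx + (-2*x) dy + (0) dz.
Step 2: Apply d again. Using the 1-form formula, the coefficient of dx ∧ dy in d(df) is ∂^2 f/∂x ∂y - ∂^2 f/∂y ∂x = (-2) - (-2) = 0 (equality of mixed partials for smooth f).
Similarly for dx ∧ dz and dy ∧ dz — all coefficients vanish. So d(df) = 0.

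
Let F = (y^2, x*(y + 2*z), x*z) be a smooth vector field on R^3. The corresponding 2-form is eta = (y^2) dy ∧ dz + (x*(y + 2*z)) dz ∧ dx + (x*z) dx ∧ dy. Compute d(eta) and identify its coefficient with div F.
d(eta) = (2*x) dx ∧ dy ∧ dz; div F = 2*x

For a 2-form in R^3 of the form above, applying d gives a 3-form with coefficient ∂P/∂x + ∂Q/∂y + ∂R/∂z:
  ∂P/∂x = 0
  ∂Q/∂y = x
  ∂R/∂z = x
Sum = 2*x, which is exactly div F.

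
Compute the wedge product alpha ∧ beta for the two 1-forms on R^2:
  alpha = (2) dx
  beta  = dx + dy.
alpha ∧ beta = (2) dx ∧ dy

Distribute the wedge, using dx_i ∧ dx_j = -dx_j ∧ dx_i and dx_i ∧ dx_i = 0. For each pair (i, j) with i < j, the coefficient of dx_i ∧ dx_j in alpha ∧ beta is (alpha_i * beta_j - alpha_j * beta_i). Collecting: alpha ∧ beta = (2) dx ∧ dy.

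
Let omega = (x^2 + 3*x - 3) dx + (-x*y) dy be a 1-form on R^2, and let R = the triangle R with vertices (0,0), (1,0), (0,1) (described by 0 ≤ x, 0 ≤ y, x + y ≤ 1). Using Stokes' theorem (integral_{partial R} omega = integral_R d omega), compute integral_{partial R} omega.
integral_(partial R) omega = -1/6

Stokes: integral_partial_R omega = integral_R d omega with d omega = (∂Q/∂x - ∂P/∂y) dx ∧ dy.
  ∂Q/∂x = -y
  ∂P/∂y = 0
  integrand = ∂Q/∂x - ∂P/∂y = -y.
Integrating over R: integral_0^1 integral_0^{1-x} (-y) dy dx = -1/6.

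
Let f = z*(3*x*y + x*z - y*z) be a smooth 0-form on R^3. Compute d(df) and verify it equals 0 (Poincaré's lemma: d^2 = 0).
d(df) = 0

Step 1: df = sum_i (∂f/∂x_i) dx_i = (z*(3*y + z)) dx + (z*(3*x - z)) dy + (3*x*y + 2*x*z - 2*y*z) dz.
Step 2: Apply d again. Using the 1-form formula, the coefficient of dx ∧ dy in d(df) is ∂^2 f/∂x ∂y - ∂^2 f/∂y ∂x = (3*z) - (3*z) = 0 (equality of mixed partials for smooth f).
Similarly for dx ∧ dz and dy ∧ dz — all coefficients vanish. So d(df) = 0.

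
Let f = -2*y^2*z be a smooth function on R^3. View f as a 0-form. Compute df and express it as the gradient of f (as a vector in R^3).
df = (0) dx + (-4*y*z) dy + (-2*y^2) dz; grad f = (0, -4*y*z, -2*y^2)

For a 0-form f, d f = (∂f/∂x) dx + (∂f/∂y) dy + (∂f/∂z) dz. The components of the vector representation are exactly the entries of grad f in Cartesian coordinates:
  ∂f/∂x = 0
  ∂f/∂y = -4*y*z
  ∂f/∂z = -2*y^2.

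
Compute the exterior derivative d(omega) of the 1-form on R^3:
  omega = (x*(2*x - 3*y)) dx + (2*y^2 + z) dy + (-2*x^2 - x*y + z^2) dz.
d(omega) = (3*x) dx ∧ dy + (-4*x - y) dx ∧ dz + (-x - 1) dy ∧ dz

For a 1-form omega = sum_i f_i dx_i, the exterior derivative is
  d(omega) = sum_{i < j} (∂f_j/∂x_i - ∂f_i/∂x_j) dx_i ∧ dx_j.
  coefficient of dx ∧ dy: ∂f_2/∂x - ∂f_1/∂y = ∂(2*y^2 + z)/∂x - ∂(x*(2*x - 3*y))/∂y = 3*x
  coefficient of dx ∧ dz: ∂f_3/∂x - ∂f_1/∂z = ∂(-2*x^2 - x*y + z^2)/∂x - ∂(x*(2*x - 3*y))/∂z = -4*x - y
  coefficient of dy ∧ dz: ∂f_3/∂y - ∂f_2/∂z = ∂(-2*x^2 - x*y + z^2)/∂y - ∂(2*y^2 + z)/∂z = -x - 1
Assembling: d(omega) = (3*x) dx ∧ dy + (-4*x - y) dx ∧ dz + (-x - 1) dy ∧ dz.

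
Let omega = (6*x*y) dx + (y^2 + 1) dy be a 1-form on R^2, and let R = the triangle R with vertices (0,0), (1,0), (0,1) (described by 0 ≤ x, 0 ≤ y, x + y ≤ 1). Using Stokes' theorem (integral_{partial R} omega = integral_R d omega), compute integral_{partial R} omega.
integral_(partial R) omega = -1

Stokes: integral_partial_R omega = integral_R d omega with d omega = (∂Q/∂x - ∂P/∂y) dx ∧ dy.
  ∂Q/∂x = 0
  ∂P/∂y = 6*x
  integrand = ∂Q/∂x - ∂P/∂y = -6*x.
Integrating over R: integral_0^1 integral_0^{1-x} (-6*x) dy dx = -1.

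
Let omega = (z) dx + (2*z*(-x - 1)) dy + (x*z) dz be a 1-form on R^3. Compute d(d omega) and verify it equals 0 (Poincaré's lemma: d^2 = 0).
d(d omega) = 0

Step 1: d omega = sum_{i<j} (∂f_j/∂x_i - ∂f_i/∂x_j) dx_i ∧ dx_j:
  coeff of dx ∧ dy: -2*z
  coeff of dx ∧ dz: z - 1
  coeff of dy ∧ dz: 2*x + 2
Step 2: Apply d again to each 2-form coefficient. The only possible 3-form in R^3 is dx ∧ dy ∧ dz, with coefficient
  ∂(coeff of dy∧dz)/∂x - ∂(coeff of dx∧dz)/∂y + ∂(coeff of dx∧dy)/∂z
  = ∂/∂x (2*x + 2) - ∂/∂y (z - 1) + ∂/∂z (-2*z).
Each of these terms simplifies to sums of mixed partials that cancel in pairs. The result is 0 (by equality of mixed partials for smooth functions — Schwarz / Clairaut).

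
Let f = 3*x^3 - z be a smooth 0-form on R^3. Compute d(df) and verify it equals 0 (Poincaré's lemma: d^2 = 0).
d(df) = 0

Step 1: df = sum_i (∂f/∂x_i) dx_i = (9*x^2) dx + (0) dy + (-1) dz.
Step 2: Apply d again. Using the 1-form formula, the coefficient of dx ∧ dy in d(df) is ∂^2 f/∂x ∂y - ∂^2 f/∂y ∂x = (0) - (0) = 0 (equality of mixed partials for smooth f).
Similarly for dx ∧ dz and dy ∧ dz — all coefficients vanish. So d(df) = 0.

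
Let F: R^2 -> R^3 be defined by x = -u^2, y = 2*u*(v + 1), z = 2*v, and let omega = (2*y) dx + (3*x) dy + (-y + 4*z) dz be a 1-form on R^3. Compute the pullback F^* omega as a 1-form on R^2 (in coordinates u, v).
F^* omega = (14*u^2*(-v - 1)) du + (-6*u^3 - 4*u*v - 4*u + 16*v) dv

Using F^*(f dg) = (f ∘ F) d(g ∘ F), substitute each coordinate x_i by F_i(u, v) in f_i, and replace dx_i by d F_i = (∂F_i/∂u) du + (∂F_i/∂v) dv.
  For the x component: f_1(F) = 4*u*(v + 1); d F_1 = (-2*u) du + (0) dv
  For the y component: f_2(F) = -3*u^2; d F_2 = (2*v + 2) du + (2*u) dv
  For the z component: f_3(F) = -2*u*v - 2*u + 8*v; d F_3 = (0) du + (2) dv
Combining and collecting du, dv coefficients:
  coeff of du: 14*u^2*(-v - 1)
  coeff of dv: -6*u^3 - 4*u*v - 4*u + 16*v
F^* omega = (14*u^2*(-v - 1)) du + (-6*u^3 - 4*u*v - 4*u + 16*v) dv.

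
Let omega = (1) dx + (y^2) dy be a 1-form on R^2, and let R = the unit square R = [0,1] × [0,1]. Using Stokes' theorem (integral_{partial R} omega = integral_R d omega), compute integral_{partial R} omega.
integral_(partial R) omega = 0

Stokes: integral_partial_R omega = integral_R d omega with d omega = (∂Q/∂x - ∂P/∂y) dx ∧ dy.
  ∂Q/∂x = 0
  ∂P/∂y = 0
  integrand = ∂Q/∂x - ∂P/∂y = 0.
Integrating over R: integral_0^1 integral_0^1 (0) dx dy = 0.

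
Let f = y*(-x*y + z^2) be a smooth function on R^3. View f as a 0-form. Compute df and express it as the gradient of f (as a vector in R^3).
df = (-y^2) dx + (-2*x*y + z^2) dy + (2*y*z) dz; grad f = (-y^2, -2*x*y + z^2, 2*y*z)

For a 0-form f, d f = (∂f/∂x) dx + (∂f/∂y) dy + (∂f/∂z) dz. The components of the vector representation are exactly the entries of grad f in Cartesian coordinates:
  ∂f/∂x = -y^2
  ∂f/∂y = -2*x*y + z^2
  ∂f/∂z = 2*y*z.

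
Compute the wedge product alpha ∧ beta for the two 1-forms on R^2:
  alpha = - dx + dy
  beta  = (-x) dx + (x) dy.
alpha ∧ beta = 0

Distribute the wedge, using dx_i ∧ dx_j = -dx_j ∧ dx_i and dx_i ∧ dx_i = 0. For each pair (i, j) with i < j, the coefficient of dx_i ∧ dx_j in alpha ∧ beta is (alpha_i * beta_j - alpha_j * beta_i). Collecting: alpha ∧ beta = 0.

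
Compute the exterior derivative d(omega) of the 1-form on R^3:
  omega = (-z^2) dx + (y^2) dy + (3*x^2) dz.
d(omega) = (6*x + 2*z) dx ∧ dz

For a 1-form omega = sum_i f_i dx_i, the exterior derivative is
  d(omega) = sum_{i < j} (∂f_j/∂x_i - ∂f_i/∂x_j) dx_i ∧ dx_j.
  coefficient of dx ∧ dz: ∂f_3/∂x - ∂f_1/∂z = ∂(3*x^2)/∂x - ∂(-z^2)/∂z = 6*x + 2*z
Assembling: d(omega) = (6*x + 2*z) dx ∧ dz.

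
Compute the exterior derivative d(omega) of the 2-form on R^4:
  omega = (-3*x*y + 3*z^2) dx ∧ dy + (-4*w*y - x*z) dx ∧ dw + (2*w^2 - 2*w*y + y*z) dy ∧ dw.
d(omega) = (6*z) dx ∧ dy ∧ dz + (4*w) dx ∧ dy ∧ dw + (x) dx ∧ dz ∧ dw + (-y) dy ∧ dz ∧ dw

For a 2-form omega = sum_{i<j} g_{ij} dx_i ∧ dx_j, the exterior derivative is
  d(omega) = sum_{i<j} d(g_{ij}) ∧ dx_i ∧ dx_j = sum_{i<j, k} (∂g_{ij}/∂x_k) dx_k ∧ dx_i ∧ dx_j.
Expand each term, using dx_k ∧ dx_i ∧ dx_j = sgn(permutation) dx_{(a)} ∧ dx_{(b)} ∧ dx_{(c)} with (a < b < c) sorted:
  d(-3*x*y + 3*z^2) includes (∂/∂z)(-3*x*y + 3*z^2) dz = (6*z) dz, which multiplied by dx ∧ dy gives (6*z) dx ∧ dy ∧ dz
  d(-4*w*y - x*z) includes (∂/∂y)(-4*w*y - x*z) dy = (-4*w) dy, which multiplied by dx ∧ dw gives (4*w) dx ∧ dy ∧ dw
  d(-4*w*y - x*z) includes (∂/∂z)(-4*w*y - x*z) dz = (-x) dz, which multiplied by dx ∧ dw gives (x) dx ∧ dz ∧ dw
  d(2*w^2 - 2*w*y + y*z) includes (∂/∂z)(2*w^2 - 2*w*y + y*z) dz = (y) dz, which multiplied by dy ∧ dw gives (-y) dy ∧ dz ∧ dw
Collecting like 3-forms: d(omega) = (6*z) dx ∧ dy ∧ dz + (4*w) dx ∧ dy ∧ dw + (x) dx ∧ dz ∧ dw + (-y) dy ∧ dz ∧ dw.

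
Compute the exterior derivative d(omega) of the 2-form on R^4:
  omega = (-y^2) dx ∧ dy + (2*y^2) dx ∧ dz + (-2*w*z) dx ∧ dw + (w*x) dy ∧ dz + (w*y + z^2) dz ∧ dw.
d(omega) = (w - 4*y) dx ∧ dy ∧ dz + (2*w) dx ∧ dz ∧ dw + (w + x) dy ∧ dz ∧ dw

For a 2-form omega = sum_{i<j} g_{ij} dx_i ∧ dx_j, the exterior derivative is
  d(omega) = sum_{i<j} d(g_{ij}) ∧ dx_i ∧ dx_j = sum_{i<j, k} (∂g_{ij}/∂x_k) dx_k ∧ dx_i ∧ dx_j.
Expand each term, using dx_k ∧ dx_i ∧ dx_j = sgn(permutation) dx_{(a)} ∧ dx_{(b)} ∧ dx_{(c)} with (a < b < c) sorted:
  d(2*y^2) includes (∂/∂y)(2*y^2) dy = (4*y) dy, which multiplied by dx ∧ dz gives (-4*y) dx ∧ dy ∧ dz
  d(-2*w*z) includes (∂/∂z)(-2*w*z) dz = (-2*w) dz, which multiplied by dx ∧ dw gives (2*w) dx ∧ dz ∧ dw
  d(w*x) includes (∂/∂x)(w*x) dx = (w) dx, which multiplied by dy ∧ dz gives (w) dx ∧ dy ∧ dz
  d(w*x) includes (∂/∂w)(w*x) dw = (x) dw, which multiplied by dy ∧ dz gives (x) dy ∧ dz ∧ dw
  d(w*y + z^2) includes (∂/∂y)(w*y + z^2) dy = (w) dy, which multiplied by dz ∧ dw gives (w) dy ∧ dz ∧ dw
Collecting like 3-forms: d(omega) = (w - 4*y) dx ∧ dy ∧ dz + (2*w) dx ∧ dz ∧ dw + (w + x) dy ∧ dz ∧ dw.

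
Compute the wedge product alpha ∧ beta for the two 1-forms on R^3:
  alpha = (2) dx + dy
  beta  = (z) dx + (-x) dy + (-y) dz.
alpha ∧ beta = (-2*x - z) dx ∧ dy + (-2*y) dx ∧ dz + (-y) dy ∧ dz

Distribute the wedge, using dx_i ∧ dx_j = -dx_j ∧ dx_i and dx_i ∧ dx_i = 0. For each pair (i, j) with i < j, the coefficient of dx_i ∧ dx_j in alpha ∧ beta is (alpha_i * beta_j - alpha_j * beta_i). Collecting: alpha ∧ beta = (-2*x - z) dx ∧ dy + (-2*y) dx ∧ dz + (-y) dy ∧ dz.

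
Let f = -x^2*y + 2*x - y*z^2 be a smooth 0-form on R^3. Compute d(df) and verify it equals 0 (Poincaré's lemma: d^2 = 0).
d(df) = 0

Step 1: df = sum_i (∂f/∂x_i) dx_i = (-2*x*y + 2) dx + (-x^2 - z^2) dy + (-2*y*z) dz.
Step 2: Apply d again. Using the 1-form formula, the coefficient of dx ∧ dy in d(df) is ∂^2 f/∂x ∂y - ∂^2 f/∂y ∂x = (-2*x) - (-2*x) = 0 (equality of mixed partials for smooth f).
Similarly for dx ∧ dz and dy ∧ dz — all coefficients vanish. So d(df) = 0.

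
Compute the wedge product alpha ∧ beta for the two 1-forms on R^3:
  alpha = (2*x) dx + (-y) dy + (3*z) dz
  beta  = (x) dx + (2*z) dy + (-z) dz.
alpha ∧ beta = (x*(y + 4*z)) dx ∧ dy + (-5*x*z) dx ∧ dz + (z*(y - 6*z)) dy ∧ dz

Distribute the wedge, using dx_i ∧ dx_j = -dx_j ∧ dx_i and dx_i ∧ dx_i = 0. For each pair (i, j) with i < j, the coefficient of dx_i ∧ dx_j in alpha ∧ beta is (alpha_i * beta_j - alpha_j * beta_i). Collecting: alpha ∧ beta = (x*(y + 4*z)) dx ∧ dy + (-5*x*z) dx ∧ dz + (z*(y - 6*z)) dy ∧ dz.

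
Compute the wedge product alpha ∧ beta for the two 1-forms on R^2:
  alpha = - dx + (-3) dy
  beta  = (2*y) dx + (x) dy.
alpha ∧ beta = (-x + 6*y) dx ∧ dy

Distribute the wedge, using dx_i ∧ dx_j = -dx_j ∧ dx_i and dx_i ∧ dx_i = 0. For each pair (i, j) with i < j, the coefficient of dx_i ∧ dx_j in alpha ∧ beta is (alpha_i * beta_j - alpha_j * beta_i). Collecting: alpha ∧ beta = (-x + 6*y) dx ∧ dy.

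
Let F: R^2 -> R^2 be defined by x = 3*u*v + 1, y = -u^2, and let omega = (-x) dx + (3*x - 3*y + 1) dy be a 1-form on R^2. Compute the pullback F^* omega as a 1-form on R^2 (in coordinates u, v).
F^* omega = (-6*u^3 - 18*u^2*v - 9*u*v^2 - 8*u - 3*v) du + (3*u*(-3*u*v - 1)) dv

Using F^*(f dg) = (f ∘ F) d(g ∘ F), substitute each coordinate x_i by F_i(u, v) in f_i, and replace dx_i by d F_i = (∂F_i/∂u) du + (∂F_i/∂v) dv.
  For the x component: f_1(F) = -3*u*v - 1; d F_1 = (3*v) du + (3*u) dv
  For the y component: f_2(F) = 3*u^2 + 9*u*v + 4; d F_2 = (-2*u) du + (0) dv
Combining and collecting du, dv coefficients:
  coeff of du: -6*u^3 - 18*u^2*v - 9*u*v^2 - 8*u - 3*v
  coeff of dv: 3*u*(-3*u*v - 1)
F^* omega = (-6*u^3 - 18*u^2*v - 9*u*v^2 - 8*u - 3*v) du + (3*u*(-3*u*v - 1)) dv.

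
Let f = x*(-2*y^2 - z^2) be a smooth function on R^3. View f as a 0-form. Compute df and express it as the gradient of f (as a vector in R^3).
df = (-2*y^2 - z^2) dx + (-4*x*y) dy + (-2*x*z) dz; grad f = (-2*y^2 - z^2, -4*x*y, -2*x*z)

For a 0-form f, d f = (∂f/∂x) dx + (∂f/∂y) dy + (∂f/∂z) dz. The components of the vector representation are exactly the entries of grad f in Cartesian coordinates:
  ∂f/∂x = -2*y^2 - z^2
  ∂f/∂y = -4*x*y
  ∂f/∂z = -2*x*z.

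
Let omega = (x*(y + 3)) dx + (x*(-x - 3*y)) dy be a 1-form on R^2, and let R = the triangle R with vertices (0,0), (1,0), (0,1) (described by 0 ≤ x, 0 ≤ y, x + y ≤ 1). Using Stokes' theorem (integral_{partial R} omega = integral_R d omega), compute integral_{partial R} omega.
integral_(partial R) omega = -1

Stokes: integral_partial_R omega = integral_R d omega with d omega = (∂Q/∂x - ∂P/∂y) dx ∧ dy.
  ∂Q/∂x = -2*x - 3*y
  ∂P/∂y = x
  integrand = ∂Q/∂x - ∂P/∂y = -3*x - 3*y.
Integrating over R: integral_0^1 integral_0^{1-x} (-3*x - 3*y) dy dx = -1.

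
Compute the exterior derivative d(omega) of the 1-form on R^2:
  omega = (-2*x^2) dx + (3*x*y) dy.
d(omega) = (3*y) dx ∧ dy

For a 1-form omega = sum_i f_i dx_i, the exterior derivative is
  d(omega) = sum_{i < j} (∂f_j/∂x_i - ∂f_i/∂x_j) dx_i ∧ dx_j.
  coefficient of dx ∧ dy: ∂f_2/∂x - ∂f_1/∂y = ∂(3*x*y)/∂x - ∂(-2*x^2)/∂y = 3*y
Assembling: d(omega) = (3*y) dx ∧ dy.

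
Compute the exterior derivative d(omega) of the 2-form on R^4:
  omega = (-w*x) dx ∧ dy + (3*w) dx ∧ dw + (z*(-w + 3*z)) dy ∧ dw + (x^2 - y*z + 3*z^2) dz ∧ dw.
d(omega) = (-x) dx ∧ dy ∧ dw + (w - 7*z) dy ∧ dz ∧ dw + (2*x) dx ∧ dz ∧ dw

For a 2-form omega = sum_{i<j} g_{ij} dx_i ∧ dx_j, the exterior derivative is
  d(omega) = sum_{i<j} d(g_{ij}) ∧ dx_i ∧ dx_j = sum_{i<j, k} (∂g_{ij}/∂x_k) dx_k ∧ dx_i ∧ dx_j.
Expand each term, using dx_k ∧ dx_i ∧ dx_j = sgn(permutation) dx_{(a)} ∧ dx_{(b)} ∧ dx_{(c)} with (a < b < c) sorted:
  d(-w*x) includes (∂/∂w)(-w*x) dw = (-x) dw, which multiplied by dx ∧ dy gives (-x) dx ∧ dy ∧ dw
  d(z*(-w + 3*z)) includes (∂/∂z)(z*(-w + 3*z)) dz = (-w + 6*z) dz, which multiplied by dy ∧ dw gives (w - 6*z) dy ∧ dz ∧ dw
  d(x^2 - y*z + 3*z^2) includes (∂/∂x)(x^2 - y*z + 3*z^2) dx = (2*x) dx, which multiplied by dz ∧ dw gives (2*x) dx ∧ dz ∧ dw
  d(x^2 - y*z + 3*z^2) includes (∂/∂y)(x^2 - y*z + 3*z^2) dy = (-z) dy, which multiplied by dz ∧ dw gives (-z) dy ∧ dz ∧ dw
Collecting like 3-forms: d(omega) = (-x) dx ∧ dy ∧ dw + (w - 7*z) dy ∧ dz ∧ dw + (2*x) dx ∧ dz ∧ dw.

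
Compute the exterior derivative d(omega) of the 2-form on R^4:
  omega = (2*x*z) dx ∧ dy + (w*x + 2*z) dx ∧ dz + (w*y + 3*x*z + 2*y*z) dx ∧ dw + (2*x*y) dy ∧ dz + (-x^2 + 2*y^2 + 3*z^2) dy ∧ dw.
d(omega) = (2*x + 2*y) dx ∧ dy ∧ dz + (-2*x - 2*y) dx ∧ dz ∧ dw + (-w - 2*x - 2*z) dx ∧ dy ∧ dw + (-6*z) dy ∧ dz ∧ dw

For a 2-form omega = sum_{i<j} g_{ij} dx_i ∧ dx_j, the exterior derivative is
  d(omega) = sum_{i<j} d(g_{ij}) ∧ dx_i ∧ dx_j = sum_{i<j, k} (∂g_{ij}/∂x_k) dx_k ∧ dx_i ∧ dx_j.
Expand each term, using dx_k ∧ dx_i ∧ dx_j = sgn(permutation) dx_{(a)} ∧ dx_{(b)} ∧ dx_{(c)} with (a < b < c) sorted:
  d(2*x*z) includes (∂/∂z)(2*x*z) dz = (2*x) dz, which multiplied by dx ∧ dy gives (2*x) dx ∧ dy ∧ dz
  d(w*x + 2*z) includes (∂/∂w)(w*x + 2*z) dw = (x) dw, which multiplied by dx ∧ dz gives (x) dx ∧ dz ∧ dw
  d(w*y + 3*x*z + 2*y*z) includes (∂/∂y)(w*y + 3*x*z + 2*y*z) dy = (w + 2*z) dy, which multiplied by dx ∧ dw gives (-w - 2*z) dx ∧ dy ∧ dw
  d(w*y + 3*x*z + 2*y*z) includes (∂/∂z)(w*y + 3*x*z + 2*y*z) dz = (3*x + 2*y) dz, which multiplied by dx ∧ dw gives (-3*x - 2*y) dx ∧ dz ∧ dw
  d(2*x*y) includes (∂/∂x)(2*x*y) dx = (2*y) dx, which multiplied by dy ∧ dz gives (2*y) dx ∧ dy ∧ dz
  d(-x^2 + 2*y^2 + 3*z^2) includes (∂/∂x)(-x^2 + 2*y^2 + 3*z^2) dx = (-2*x) dx, which multiplied by dy ∧ dw gives (-2*x) dx ∧ dy ∧ dw
  d(-x^2 + 2*y^2 + 3*z^2) includes (∂/∂z)(-x^2 + 2*y^2 + 3*z^2) dz = (6*z) dz, which multiplied by dy ∧ dw gives (-6*z) dy ∧ dz ∧ dw
Collecting like 3-forms: d(omega) = (2*x + 2*y) dx ∧ dy ∧ dz + (-2*x - 2*y) dx ∧ dz ∧ dw + (-w - 2*x - 2*z) dx ∧ dy ∧ dw + (-6*z) dy ∧ dz ∧ dw.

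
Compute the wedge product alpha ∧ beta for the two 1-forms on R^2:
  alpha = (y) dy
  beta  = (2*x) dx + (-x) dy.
alpha ∧ beta = (-2*x*y) dx ∧ dy

Distribute the wedge, using dx_i ∧ dx_j = -dx_j ∧ dx_i and dx_i ∧ dx_i = 0. For each pair (i, j) with i < j, the coefficient of dx_i ∧ dx_j in alpha ∧ beta is (alpha_i * beta_j - alpha_j * beta_i). Collecting: alpha ∧ beta = (-2*x*y) dx ∧ dy.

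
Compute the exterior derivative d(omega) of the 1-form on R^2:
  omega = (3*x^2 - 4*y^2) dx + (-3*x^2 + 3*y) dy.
d(omega) = (-6*x + 8*y) dx ∧ dy

For a 1-form omega = sum_i f_i dx_i, the exterior derivative is
  d(omega) = sum_{i < j} (∂f_j/∂x_i - ∂f_i/∂x_j) dx_i ∧ dx_j.
  coefficient of dx ∧ dy: ∂f_2/∂x - ∂f_1/∂y = ∂(-3*x^2 + 3*y)/∂x - ∂(3*x^2 - 4*y^2)/∂y = -6*x + 8*y
Assembling: d(omega) = (-6*x + 8*y) dx ∧ dy.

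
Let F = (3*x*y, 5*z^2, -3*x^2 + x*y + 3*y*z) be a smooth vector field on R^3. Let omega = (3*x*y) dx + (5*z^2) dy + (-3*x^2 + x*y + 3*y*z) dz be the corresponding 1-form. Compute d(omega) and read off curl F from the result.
d(omega) = (x - 7*z) dy ∧ dz + (6*x - y) dz ∧ dx + (-3*x) dx ∧ dy; curl F = (x - 7*z, 6*x - y, -3*x)

d omega = sum_{i<j} (∂f_j/∂x_i - ∂f_i/∂x_j) dx_i ∧ dx_j. Under the identification (dy ∧ dz, dz ∧ dx, dx ∧ dy) ↔ (e_x, e_y, e_z), the coefficients are exactly the components of curl F. Compute:
  ∂R/∂y - ∂Q/∂z = (x + 3*z) - (10*z) = x - 7*z
  ∂P/∂z - ∂R/∂x = (0) - (-6*x + y) = 6*x - y
  ∂Q/∂x - ∂P/∂y = (0) - (3*x) = -3*x.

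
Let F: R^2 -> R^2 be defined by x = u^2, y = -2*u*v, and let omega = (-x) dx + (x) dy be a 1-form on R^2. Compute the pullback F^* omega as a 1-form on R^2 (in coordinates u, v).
F^* omega = (2*u^2*(-u - v)) du + (-2*u^3) dv

Using F^*(f dg) = (f ∘ F) d(g ∘ F), substitute each coordinate x_i by F_i(u, v) in f_i, and replace dx_i by d F_i = (∂F_i/∂u) du + (∂F_i/∂v) dv.
  For the x component: f_1(F) = -u^2; d F_1 = (2*u) du + (0) dv
  For the y component: f_2(F) = u^2; d F_2 = (-2*v) du + (-2*u) dv
Combining and collecting du, dv coefficients:
  coeff of du: 2*u^2*(-u - v)
  coeff of dv: -2*u^3
F^* omega = (2*u^2*(-u - v)) du + (-2*u^3) dv.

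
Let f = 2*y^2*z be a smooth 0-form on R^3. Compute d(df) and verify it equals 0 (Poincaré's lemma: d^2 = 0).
d(df) = 0

Step 1: df = sum_i (∂f/∂x_i) dx_i = (0) dx + (4*y*z) dy + (2*y^2) dz.
Step 2: Apply d again. Using the 1-form formula, the coefficient of dx ∧ dy in d(df) is ∂^2 f/∂x ∂y - ∂^2 f/∂y ∂x = (0) - (0) = 0 (equality of mixed partials for smooth f).
Similarly for dx ∧ dz and dy ∧ dz — all coefficients vanish. So d(df) = 0.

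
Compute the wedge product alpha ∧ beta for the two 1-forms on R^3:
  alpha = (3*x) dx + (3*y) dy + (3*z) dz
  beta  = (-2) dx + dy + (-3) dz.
alpha ∧ beta = (3*x + 6*y) dx ∧ dy + (-9*x + 6*z) dx ∧ dz + (-9*y - 3*z) dy ∧ dz

Distribute the wedge, using dx_i ∧ dx_j = -dx_j ∧ dx_i and dx_i ∧ dx_i = 0. For each pair (i, j) with i < j, the coefficient of dx_i ∧ dx_j in alpha ∧ beta is (alpha_i * beta_j - alpha_j * beta_i). Collecting: alpha ∧ beta = (3*x + 6*y) dx ∧ dy + (-9*x + 6*z) dx ∧ dz + (-9*y - 3*z) dy ∧ dz.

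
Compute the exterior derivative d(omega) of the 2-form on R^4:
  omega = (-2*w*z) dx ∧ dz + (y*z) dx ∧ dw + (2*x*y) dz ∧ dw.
d(omega) = (y - 2*z) dx ∧ dz ∧ dw + (-z) dx ∧ dy ∧ dw + (2*x) dy ∧ dz ∧ dw

For a 2-form omega = sum_{i<j} g_{ij} dx_i ∧ dx_j, the exterior derivative is
  d(omega) = sum_{i<j} d(g_{ij}) ∧ dx_i ∧ dx_j = sum_{i<j, k} (∂g_{ij}/∂x_k) dx_k ∧ dx_i ∧ dx_j.
Expand each term, using dx_k ∧ dx_i ∧ dx_j = sgn(permutation) dx_{(a)} ∧ dx_{(b)} ∧ dx_{(c)} with (a < b < c) sorted:
  d(-2*w*z) includes (∂/∂w)(-2*w*z) dw = (-2*z) dw, which multiplied by dx ∧ dz gives (-2*z) dx ∧ dz ∧ dw
  d(y*z) includes (∂/∂y)(y*z) dy = (z) dy, which multiplied by dx ∧ dw gives (-z) dx ∧ dy ∧ dw
  d(y*z) includes (∂/∂z)(y*z) dz = (y) dz, which multiplied by dx ∧ dw gives (-y) dx ∧ dz ∧ dw
  d(2*x*y) includes (∂/∂x)(2*x*y) dx = (2*y) dx, which multiplied by dz ∧ dw gives (2*y) dx ∧ dz ∧ dw
  d(2*x*y) includes (∂/∂y)(2*x*y) dy = (2*x) dy, which multiplied by dz ∧ dw gives (2*x) dy ∧ dz ∧ dw
Collecting like 3-forms: d(omega) = (y - 2*z) dx ∧ dz ∧ dw + (-z) dx ∧ dy ∧ dw + (2*x) dy ∧ dz ∧ dw.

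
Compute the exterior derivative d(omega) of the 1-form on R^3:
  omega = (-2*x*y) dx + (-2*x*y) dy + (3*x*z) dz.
d(omega) = (2*x - 2*y) dx ∧ dy + (3*z) dx ∧ dz

For a 1-form omega = sum_i f_i dx_i, the exterior derivative is
  d(omega) = sum_{i < j} (∂f_j/∂x_i - ∂f_i/∂x_j) dx_i ∧ dx_j.
  coefficient of dx ∧ dy: ∂f_2/∂x - ∂f_1/∂y = ∂(-2*x*y)/∂x - ∂(-2*x*y)/∂y = 2*x - 2*y
  coefficient of dx ∧ dz: ∂f_3/∂x - ∂f_1/∂z = ∂(3*x*z)/∂x - ∂(-2*x*y)/∂z = 3*z
Assembling: d(omega) = (2*x - 2*y) dx ∧ dy + (3*z) dx ∧ dz.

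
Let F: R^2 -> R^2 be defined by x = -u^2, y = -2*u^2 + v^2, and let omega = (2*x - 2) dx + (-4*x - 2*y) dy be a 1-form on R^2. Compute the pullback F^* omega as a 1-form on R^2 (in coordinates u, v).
F^* omega = (4*u*(-7*u^2 + 2*v^2 + 1)) du + (4*v*(4*u^2 - v^2)) dv

Using F^*(f dg) = (f ∘ F) d(g ∘ F), substitute each coordinate x_i by F_i(u, v) in f_i, and replace dx_i by d F_i = (∂F_i/∂u) du + (∂F_i/∂v) dv.
  For the x component: f_1(F) = -2*u^2 - 2; d F_1 = (-2*u) du + (0) dv
  For the y component: f_2(F) = 8*u^2 - 2*v^2; d F_2 = (-4*u) du + (2*v) dv
Combining and collecting du, dv coefficients:
  coeff of du: 4*u*(-7*u^2 + 2*v^2 + 1)
  coeff of dv: 4*v*(4*u^2 - v^2)
F^* omega = (4*u*(-7*u^2 + 2*v^2 + 1)) du + (4*v*(4*u^2 - v^2)) dv.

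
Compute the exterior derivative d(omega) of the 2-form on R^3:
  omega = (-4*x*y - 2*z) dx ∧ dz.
d(omega) = (4*x) dx ∧ dy ∧ dz

For a 2-form omega = sum_{i<j} g_{ij} dx_i ∧ dx_j, the exterior derivative is
  d(omega) = sum_{i<j} d(g_{ij}) ∧ dx_i ∧ dx_j = sum_{i<j, k} (∂g_{ij}/∂x_k) dx_k ∧ dx_i ∧ dx_j.
Expand each term, using dx_k ∧ dx_i ∧ dx_j = sgn(permutation) dx_{(a)} ∧ dx_{(b)} ∧ dx_{(c)} with (a < b < c) sorted:
  d(-4*x*y - 2*z) includes (∂/∂y)(-4*x*y - 2*z) dy = (-4*x) dy, which multiplied by dx ∧ dz gives (4*x) dx ∧ dy ∧ dz
Collecting like 3-forms: d(omega) = (4*x) dx ∧ dy ∧ dz.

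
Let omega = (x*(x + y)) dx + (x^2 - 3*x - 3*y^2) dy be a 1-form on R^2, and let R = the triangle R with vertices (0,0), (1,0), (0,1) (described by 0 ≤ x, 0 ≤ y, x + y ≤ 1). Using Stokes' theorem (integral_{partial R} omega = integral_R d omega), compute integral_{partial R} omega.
integral_(partial R) omega = -4/3

Stokes: integral_partial_R omega = integral_R d omega with d omega = (∂Q/∂x - ∂P/∂y) dx ∧ dy.
  ∂Q/∂x = 2*x - 3
  ∂P/∂y = x
  integrand = ∂Q/∂x - ∂P/∂y = x - 3.
Integrating over R: integral_0^1 integral_0^{1-x} (x - 3) dy dx = -4/3.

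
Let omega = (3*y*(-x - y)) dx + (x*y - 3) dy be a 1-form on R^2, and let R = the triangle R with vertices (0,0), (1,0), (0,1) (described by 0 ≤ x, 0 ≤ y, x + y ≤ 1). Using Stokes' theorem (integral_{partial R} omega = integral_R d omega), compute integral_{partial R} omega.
integral_(partial R) omega = 5/3

Stokes: integral_partial_R omega = integral_R d omega with d omega = (∂Q/∂x - ∂P/∂y) dx ∧ dy.
  ∂Q/∂x = y
  ∂P/∂y = -3*x - 6*y
  integrand = ∂Q/∂x - ∂P/∂y = 3*x + 7*y.
Integrating over R: integral_0^1 integral_0^{1-x} (3*x + 7*y) dy dx = 5/3.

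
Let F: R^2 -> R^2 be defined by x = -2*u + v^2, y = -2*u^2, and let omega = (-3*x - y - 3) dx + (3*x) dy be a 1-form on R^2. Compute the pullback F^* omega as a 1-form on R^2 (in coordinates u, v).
F^* omega = (20*u^2 - 12*u*v^2 - 12*u + 6*v^2 + 6) du + (2*v*(2*u^2 + 6*u - 3*v^2 - 3)) dv

Using F^*(f dg) = (f ∘ F) d(g ∘ F), substitute each coordinate x_i by F_i(u, v) in f_i, and replace dx_i by d F_i = (∂F_i/∂u) du + (∂F_i/∂v) dv.
  For the x component: f_1(F) = 2*u^2 + 6*u - 3*v^2 - 3; d F_1 = (-2) du + (2*v) dv
  For the y component: f_2(F) = -6*u + 3*v^2; d F_2 = (-4*u) du + (0) dv
Combining and collecting du, dv coefficients:
  coeff of du: 20*u^2 - 12*u*v^2 - 12*u + 6*v^2 + 6
  coeff of dv: 2*v*(2*u^2 + 6*u - 3*v^2 - 3)
F^* omega = (20*u^2 - 12*u*v^2 - 12*u + 6*v^2 + 6) du + (2*v*(2*u^2 + 6*u - 3*v^2 - 3)) dv.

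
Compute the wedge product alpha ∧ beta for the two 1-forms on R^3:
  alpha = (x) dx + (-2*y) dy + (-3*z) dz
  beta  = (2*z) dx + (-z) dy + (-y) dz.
alpha ∧ beta = (z*(-x + 4*y)) dx ∧ dy + (-x*y + 6*z^2) dx ∧ dz + (2*y^2 - 3*z^2) dy ∧ dz

Distribute the wedge, using dx_i ∧ dx_j = -dx_j ∧ dx_i and dx_i ∧ dx_i = 0. For each pair (i, j) with i < j, the coefficient of dx_i ∧ dx_j in alpha ∧ beta is (alpha_i * beta_j - alpha_j * beta_i). Collecting: alpha ∧ beta = (z*(-x + 4*y)) dx ∧ dy + (-x*y + 6*z^2) dx ∧ dz + (2*y^2 - 3*z^2) dy ∧ dz.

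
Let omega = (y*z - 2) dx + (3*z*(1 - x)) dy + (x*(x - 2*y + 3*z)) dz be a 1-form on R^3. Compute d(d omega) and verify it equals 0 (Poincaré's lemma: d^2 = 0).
d(d omega) = 0

Step 1: d omega = sum_{i<j} (∂f_j/∂x_i - ∂f_i/∂x_j) dx_i ∧ dx_j:
  coeff of dx ∧ dy: -4*z
  coeff of dx ∧ dz: 2*x - 3*y + 3*z
  coeff of dy ∧ dz: x - 3
Step 2: Apply d again to each 2-form coefficient. The only possible 3-form in R^3 is dx ∧ dy ∧ dz, with coefficient
  ∂(coeff of dy∧dz)/∂x - ∂(coeff of dx∧dz)/∂y + ∂(coeff of dx∧dy)/∂z
  = ∂/∂x (x - 3) - ∂/∂y (2*x - 3*y + 3*z) + ∂/∂z (-4*z).
Each of these terms simplifies to sums of mixed partials that cancel in pairs. The result is 0 (by equality of mixed partials for smooth functions — Schwarz / Clairaut).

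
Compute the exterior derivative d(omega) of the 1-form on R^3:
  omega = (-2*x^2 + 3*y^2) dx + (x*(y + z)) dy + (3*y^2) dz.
d(omega) = (-5*y + z) dx ∧ dy + (-x + 6*y) dy ∧ dz

For a 1-form omega = sum_i f_i dx_i, the exterior derivative is
  d(omega) = sum_{i < j} (∂f_j/∂x_i - ∂f_i/∂x_j) dx_i ∧ dx_j.
  coefficient of dx ∧ dy: ∂f_2/∂x - ∂f_1/∂y = ∂(x*(y + z))/∂x - ∂(-2*x^2 + 3*y^2)/∂y = -5*y + z
  coefficient of dy ∧ dz: ∂f_3/∂y - ∂f_2/∂z = ∂(3*y^2)/∂y - ∂(x*(y + z))/∂z = -x + 6*y
Assembling: d(omega) = (-5*y + z) dx ∧ dy + (-x + 6*y) dy ∧ dz.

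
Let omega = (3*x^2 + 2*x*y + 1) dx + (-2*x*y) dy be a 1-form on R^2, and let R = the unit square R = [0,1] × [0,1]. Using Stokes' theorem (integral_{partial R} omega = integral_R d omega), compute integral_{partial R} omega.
integral_(partial R) omega = -2

Stokes: integral_partial_R omega = integral_R d omega with d omega = (∂Q/∂x - ∂P/∂y) dx ∧ dy.
  ∂Q/∂x = -2*y
  ∂P/∂y = 2*x
  integrand = ∂Q/∂x - ∂P/∂y = -2*x - 2*y.
Integrating over R: integral_0^1 integral_0^1 (-2*x - 2*y) dx dy = -2.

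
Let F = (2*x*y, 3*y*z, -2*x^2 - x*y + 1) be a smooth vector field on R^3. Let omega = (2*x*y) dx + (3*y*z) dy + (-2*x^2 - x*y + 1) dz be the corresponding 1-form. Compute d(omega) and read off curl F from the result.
d(omega) = (-x - 3*y) dy ∧ dz + (4*x + y) dz ∧ dx + (-2*x) dx ∧ dy; curl F = (-x - 3*y, 4*x + y, -2*x)

d omega = sum_{i<j} (∂f_j/∂x_i - ∂f_i/∂x_j) dx_i ∧ dx_j. Under the identification (dy ∧ dz, dz ∧ dx, dx ∧ dy) ↔ (e_x, e_y, e_z), the coefficients are exactly the components of curl F. Compute:
  ∂R/∂y - ∂Q/∂z = (-x) - (3*y) = -x - 3*y
  ∂P/∂z - ∂R/∂x = (0) - (-4*x - y) = 4*x + y
  ∂Q/∂x - ∂P/∂y = (0) - (2*x) = -2*x.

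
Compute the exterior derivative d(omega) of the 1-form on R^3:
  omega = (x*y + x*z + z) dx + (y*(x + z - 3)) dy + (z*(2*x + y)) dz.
d(omega) = (-x + y) dx ∧ dy + (-x + 2*z - 1) dx ∧ dz + (-y + z) dy ∧ dz

For a 1-form omega = sum_i f_i dx_i, the exterior derivative is
  d(omega) = sum_{i < j} (∂f_j/∂x_i - ∂f_i/∂x_j) dx_i ∧ dx_j.
  coefficient of dx ∧ dy: ∂f_2/∂x - ∂f_1/∂y = ∂(y*(x + z - 3))/∂x - ∂(x*y + x*z + z)/∂y = -x + y
  coefficient of dx ∧ dz: ∂f_3/∂x - ∂f_1/∂z = ∂(z*(2*x + y))/∂x - ∂(x*y + x*z + z)/∂z = -x + 2*z - 1
  coefficient of dy ∧ dz: ∂f_3/∂y - ∂f_2/∂z = ∂(z*(2*x + y))/∂y - ∂(y*(x + z - 3))/∂z = -y + z
Assembling: d(omega) = (-x + y) dx ∧ dy + (-x + 2*z - 1) dx ∧ dz + (-y + z) dy ∧ dz.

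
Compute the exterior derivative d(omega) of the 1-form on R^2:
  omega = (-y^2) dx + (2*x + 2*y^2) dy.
d(omega) = (2*y + 2) dx ∧ dy

For a 1-form omega = sum_i f_i dx_i, the exterior derivative is
  d(omega) = sum_{i < j} (∂f_j/∂x_i - ∂f_i/∂x_j) dx_i ∧ dx_j.
  coefficient of dx ∧ dy: ∂f_2/∂x - ∂f_1/∂y = ∂(2*x + 2*y^2)/∂x - ∂(-y^2)/∂y = 2*y + 2
Assembling: d(omega) = (2*y + 2) dx ∧ dy.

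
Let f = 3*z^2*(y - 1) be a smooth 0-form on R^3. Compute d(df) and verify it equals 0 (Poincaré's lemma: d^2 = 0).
d(df) = 0

Step 1: df = sum_i (∂f/∂x_i) dx_i = (0) dx + (3*z^2) dy + (6*z*(y - 1)) dz.
Step 2: Apply d again. Using the 1-form formula, the coefficient of dx ∧ dy in d(df) is ∂^2 f/∂x ∂y - ∂^2 f/∂y ∂x = (0) - (0) = 0 (equality of mixed partials for smooth f).
Similarly for dx ∧ dz and dy ∧ dz — all coefficients vanish. So d(df) = 0.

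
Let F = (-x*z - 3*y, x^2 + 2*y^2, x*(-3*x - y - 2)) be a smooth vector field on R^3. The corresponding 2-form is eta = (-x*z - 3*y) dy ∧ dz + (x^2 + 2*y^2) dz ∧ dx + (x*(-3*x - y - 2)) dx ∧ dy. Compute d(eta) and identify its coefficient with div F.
d(eta) = (4*y - z) dx ∧ dy ∧ dz; div F = 4*y - z

For a 2-form in R^3 of the form above, applying d gives a 3-form with coefficient ∂P/∂x + ∂Q/∂y + ∂R/∂z:
  ∂P/∂x = -z
  ∂Q/∂y = 4*y
  ∂R/∂z = 0
Sum = 4*y - z, which is exactly div F.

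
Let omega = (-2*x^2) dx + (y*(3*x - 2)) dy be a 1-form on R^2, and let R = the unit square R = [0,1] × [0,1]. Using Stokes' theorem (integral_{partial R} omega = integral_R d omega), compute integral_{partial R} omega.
integral_(partial R) omega = 3/2

Stokes: integral_partial_R omega = integral_R d omega with d omega = (∂Q/∂x - ∂P/∂y) dx ∧ dy.
  ∂Q/∂x = 3*y
  ∂P/∂y = 0
  integrand = ∂Q/∂x - ∂P/∂y = 3*y.
Integrating over R: integral_0^1 integral_0^1 (3*y) dx dy = 3/2.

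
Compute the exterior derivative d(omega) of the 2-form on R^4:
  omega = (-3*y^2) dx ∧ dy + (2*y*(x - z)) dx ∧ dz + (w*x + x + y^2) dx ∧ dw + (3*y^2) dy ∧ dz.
d(omega) = (-2*x + 2*z) dx ∧ dy ∧ dz + (-2*y) dx ∧ dy ∧ dw

For a 2-form omega = sum_{i<j} g_{ij} dx_i ∧ dx_j, the exterior derivative is
  d(omega) = sum_{i<j} d(g_{ij}) ∧ dx_i ∧ dx_j = sum_{i<j, k} (∂g_{ij}/∂x_k) dx_k ∧ dx_i ∧ dx_j.
Expand each term, using dx_k ∧ dx_i ∧ dx_j = sgn(permutation) dx_{(a)} ∧ dx_{(b)} ∧ dx_{(c)} with (a < b < c) sorted:
  d(2*y*(x - z)) includes (∂/∂y)(2*y*(x - z)) dy = (2*x - 2*z) dy, which multiplied by dx ∧ dz gives (-2*x + 2*z) dx ∧ dy ∧ dz
  d(w*x + x + y^2) includes (∂/∂y)(w*x + x + y^2) dy = (2*y) dy, which multiplied by dx ∧ dw gives (-2*y) dx ∧ dy ∧ dw
Collecting like 3-forms: d(omega) = (-2*x + 2*z) dx ∧ dy ∧ dz + (-2*y) dx ∧ dy ∧ dw.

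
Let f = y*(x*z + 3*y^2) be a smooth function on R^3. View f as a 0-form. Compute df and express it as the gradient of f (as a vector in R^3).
df = (y*z) dx + (x*z + 9*y^2) dy + (x*y) dz; grad f = (y*z, x*z + 9*y^2, x*y)

For a 0-form f, d f = (∂f/∂x) dx + (∂f/∂y) dy + (∂f/∂z) dz. The components of the vector representation are exactly the entries of grad f in Cartesian coordinates:
  ∂f/∂x = y*z
  ∂f/∂y = x*z + 9*y^2
  ∂f/∂z = x*y.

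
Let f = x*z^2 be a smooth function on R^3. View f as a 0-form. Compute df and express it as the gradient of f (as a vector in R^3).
df = (z^2) dx + (0) dy + (2*x*z) dz; grad f = (z^2, 0, 2*x*z)

For a 0-form f, d f = (∂f/∂x) dx + (∂f/∂y) dy + (∂f/∂z) dz. The components of the vector representation are exactly the entries of grad f in Cartesian coordinates:
  ∂f/∂x = z^2
  ∂f/∂y = 0
  ∂f/∂z = 2*x*z.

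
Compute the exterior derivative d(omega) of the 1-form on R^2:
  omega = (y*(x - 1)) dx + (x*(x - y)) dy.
d(omega) = (x - y + 1) dx ∧ dy

For a 1-form omega = sum_i f_i dx_i, the exterior derivative is
  d(omega) = sum_{i < j} (∂f_j/∂x_i - ∂f_i/∂x_j) dx_i ∧ dx_j.
  coefficient of dx ∧ dy: ∂f_2/∂x - ∂f_1/∂y = ∂(x*(x - y))/∂x - ∂(y*(x - 1))/∂y = x - y + 1
Assembling: d(omega) = (x - y + 1) dx ∧ dy.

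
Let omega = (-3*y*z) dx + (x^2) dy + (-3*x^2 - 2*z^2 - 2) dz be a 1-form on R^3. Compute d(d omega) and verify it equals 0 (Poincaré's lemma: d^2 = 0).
d(d omega) = 0

Step 1: d omega = sum_{i<j} (∂f_j/∂x_i - ∂f_i/∂x_j) dx_i ∧ dx_j:
  coeff of dx ∧ dy: 2*x + 3*z
  coeff of dx ∧ dz: -6*x + 3*y
  coeff of dy ∧ dz: 0
Step 2: Apply d again to each 2-form coefficient. The only possible 3-form in R^3 is dx ∧ dy ∧ dz, with coefficient
  ∂(coeff of dy∧dz)/∂x - ∂(coeff of dx∧dz)/∂y + ∂(coeff of dx∧dy)/∂z
  = ∂/∂x (0) - ∂/∂y (-6*x + 3*y) + ∂/∂z (2*x + 3*z).
Each of these terms simplifies to sums of mixed partials that cancel in pairs. The result is 0 (by equality of mixed partials for smooth functions — Schwarz / Clairaut).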